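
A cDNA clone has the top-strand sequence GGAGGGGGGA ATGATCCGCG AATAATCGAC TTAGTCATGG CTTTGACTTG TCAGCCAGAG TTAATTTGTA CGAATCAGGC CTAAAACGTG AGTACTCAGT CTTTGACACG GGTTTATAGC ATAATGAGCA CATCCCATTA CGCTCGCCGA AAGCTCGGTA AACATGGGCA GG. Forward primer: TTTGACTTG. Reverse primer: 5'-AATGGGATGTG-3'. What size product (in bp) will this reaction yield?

98 bp

Scanning the template, TTTGACTTG occurs at positions 42–50; this primer anneals to the bottom strand there with its 3' end pointing downstream.
The reverse primer's reverse complement is CACATCCCATT, which matches the template at positions 129–139.
Product length = (reverse-primer end) − (forward-primer start) + 1 = 139 − 42 + 1 = 98 bp.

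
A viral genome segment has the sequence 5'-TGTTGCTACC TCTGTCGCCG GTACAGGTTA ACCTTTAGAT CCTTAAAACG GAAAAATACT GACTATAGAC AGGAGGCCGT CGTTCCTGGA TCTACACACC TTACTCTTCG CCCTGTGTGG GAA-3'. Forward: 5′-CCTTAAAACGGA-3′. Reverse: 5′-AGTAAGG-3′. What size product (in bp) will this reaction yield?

65 bp

Forward primer CCTTAAAACGGA is found on the top strand at positions 41–52.
The reverse primer's reverse complement is CCTTACT, which matches the template at positions 99–105.
Amplicon spans positions 41–105: 65 bp.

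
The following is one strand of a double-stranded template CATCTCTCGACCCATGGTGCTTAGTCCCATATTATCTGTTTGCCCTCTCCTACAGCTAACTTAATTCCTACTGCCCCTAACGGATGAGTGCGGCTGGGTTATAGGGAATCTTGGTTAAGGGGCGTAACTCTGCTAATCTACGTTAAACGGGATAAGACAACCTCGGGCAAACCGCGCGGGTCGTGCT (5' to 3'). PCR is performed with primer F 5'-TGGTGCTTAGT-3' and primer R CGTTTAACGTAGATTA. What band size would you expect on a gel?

Forward primer TGGTGCTTAGT is found on the top strand at positions 15–25.
Reverse complement of the reverse primer: TAATCTACGTTAAACG. This occurs on the top strand at positions 134–149.
The product runs from position 15 to position 149, so its length is 149 − 15 + 1 = 135 bp.

135 bp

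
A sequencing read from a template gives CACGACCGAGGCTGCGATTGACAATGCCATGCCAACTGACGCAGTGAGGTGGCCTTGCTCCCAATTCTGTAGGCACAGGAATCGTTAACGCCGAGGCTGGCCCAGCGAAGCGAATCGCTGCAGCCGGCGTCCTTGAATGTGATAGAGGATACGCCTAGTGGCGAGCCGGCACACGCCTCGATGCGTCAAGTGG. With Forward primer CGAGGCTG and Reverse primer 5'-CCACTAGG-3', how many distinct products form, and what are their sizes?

Two products: 155 bp, 70 bp

The forward primer CGAGGCTG matches the top strand at positions 7–14, 92–99.
The reverse primer's reverse complement is CCTAGTGG, matching at positions 154–161.
Each forward site pairs with the reverse site to give a product ending at position 161: sizes 155, 70 bp.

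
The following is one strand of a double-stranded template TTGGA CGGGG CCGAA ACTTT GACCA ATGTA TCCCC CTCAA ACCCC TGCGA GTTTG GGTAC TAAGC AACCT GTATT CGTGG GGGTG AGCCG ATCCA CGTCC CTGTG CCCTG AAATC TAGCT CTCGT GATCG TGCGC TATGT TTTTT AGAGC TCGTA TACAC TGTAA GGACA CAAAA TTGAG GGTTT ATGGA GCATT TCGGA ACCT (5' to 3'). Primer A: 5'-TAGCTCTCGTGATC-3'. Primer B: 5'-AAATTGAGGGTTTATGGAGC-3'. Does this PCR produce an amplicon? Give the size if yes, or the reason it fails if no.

Primer A (TAGCTCTCGTGATC) matches the top strand at positions 116–129 (3' end points downstream).
Primer B (AAATTGAGGGTTTATGGAGC) also matches the top strand directly, at positions 173–192 — its reverse complement GCTCCATAAACCCTCAATTT is not present.
Both primers anneal to the bottom strand with 3' ends pointing the same way, so neither can prime synthesis back toward the other.

No product — both primers anneal to the same strand and extend in the same direction.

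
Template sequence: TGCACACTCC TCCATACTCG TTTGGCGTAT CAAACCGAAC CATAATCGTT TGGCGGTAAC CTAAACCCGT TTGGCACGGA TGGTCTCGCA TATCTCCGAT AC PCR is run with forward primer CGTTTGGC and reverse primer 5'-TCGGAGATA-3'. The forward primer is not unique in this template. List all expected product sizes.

81 bp, 53 bp, 32 bp

The forward primer CGTTTGGC matches the top strand at positions 19–26, 47–54, 68–75.
The reverse primer's reverse complement is TATCTCCGA, matching at positions 91–99.
Each forward site pairs with the reverse site to give a product ending at position 99: sizes 81, 53, 32 bp.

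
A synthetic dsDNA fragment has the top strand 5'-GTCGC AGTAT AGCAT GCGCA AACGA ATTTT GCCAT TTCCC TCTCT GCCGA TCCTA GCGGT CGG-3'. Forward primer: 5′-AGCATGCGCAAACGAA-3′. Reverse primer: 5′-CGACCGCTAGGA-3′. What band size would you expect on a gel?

52 bp

The forward primer matches the template at positions 11–26.
Reverse complement of the reverse primer: TCCTAGCGGTCG. This occurs on the top strand at positions 51–62.
Amplicon spans positions 11–62: 52 bp.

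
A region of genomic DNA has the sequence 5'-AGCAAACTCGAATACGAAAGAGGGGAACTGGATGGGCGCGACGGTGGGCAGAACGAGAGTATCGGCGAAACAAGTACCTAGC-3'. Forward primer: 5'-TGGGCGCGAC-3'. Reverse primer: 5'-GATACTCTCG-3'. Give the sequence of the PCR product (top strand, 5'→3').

5'-TGGGCGCGACGGTGGGCAGAACGAGAGTATC-3'

Scanning the template, TGGGCGCGAC occurs at positions 33–42; this primer anneals to the bottom strand there with its 3' end pointing downstream.
Taking the reverse complement of GATACTCTCG gives CGAGAGTATC, found at positions 54–63 on the template; the primer anneals here to the top strand with its 3' end pointing upstream.
The product is the template from position 33 through 63 (31 bp).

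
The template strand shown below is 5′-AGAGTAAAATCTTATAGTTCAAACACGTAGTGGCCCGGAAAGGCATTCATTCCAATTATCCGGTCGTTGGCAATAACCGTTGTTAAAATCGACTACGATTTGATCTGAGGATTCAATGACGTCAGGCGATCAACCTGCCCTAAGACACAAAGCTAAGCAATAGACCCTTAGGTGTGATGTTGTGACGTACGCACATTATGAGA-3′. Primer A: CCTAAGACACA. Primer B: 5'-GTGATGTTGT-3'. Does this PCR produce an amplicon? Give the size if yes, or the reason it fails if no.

No product — both primers anneal to the same strand and extend in the same direction.

Primer A (CCTAAGACACA) matches the top strand at positions 139–149 (3' end points downstream).
Primer B (GTGATGTTGT) also matches the top strand directly, at positions 174–183 — its reverse complement ACAACATCAC is not present.
Both primers anneal to the bottom strand with 3' ends pointing the same way, so neither can prime synthesis back toward the other.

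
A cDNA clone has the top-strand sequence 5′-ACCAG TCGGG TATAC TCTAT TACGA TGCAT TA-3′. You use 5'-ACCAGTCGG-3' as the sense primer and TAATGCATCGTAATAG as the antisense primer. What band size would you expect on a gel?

32 bp

The forward primer matches the template at positions 1–9.
Taking the reverse complement of TAATGCATCGTAATAG gives CTATTACGATGCATTA, found at positions 17–32 on the template; the primer anneals here to the top strand with its 3' end pointing upstream.
The product runs from position 1 to position 32, so its length is 32 − 1 + 1 = 32 bp.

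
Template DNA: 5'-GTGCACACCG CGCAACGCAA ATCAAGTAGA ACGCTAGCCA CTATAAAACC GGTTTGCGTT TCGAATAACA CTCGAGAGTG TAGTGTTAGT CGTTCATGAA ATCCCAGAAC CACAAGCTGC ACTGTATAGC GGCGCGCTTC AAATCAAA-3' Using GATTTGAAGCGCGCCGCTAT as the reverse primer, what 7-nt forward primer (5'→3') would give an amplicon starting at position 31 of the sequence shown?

5'-ACGCTAG-3'

The reverse primer's reverse complement ATAGCGGCGCGCTTCAAATC matches the template at positions 126–145; the product starts at position 31.
The forward primer is identical to the top strand over positions 31–37: ACGCTAG.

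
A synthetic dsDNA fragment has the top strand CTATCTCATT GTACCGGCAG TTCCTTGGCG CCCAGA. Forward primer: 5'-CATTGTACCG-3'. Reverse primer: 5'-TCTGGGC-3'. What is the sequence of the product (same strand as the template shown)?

Scanning the template, CATTGTACCG occurs at positions 7–16; this primer anneals to the bottom strand there with its 3' end pointing downstream.
Reverse complement of the reverse primer: GCCCAGA. This occurs on the top strand at positions 30–36.
The product is the template from position 7 through 36 (30 bp).

5'-CATTGTACCGGCAGTTCCTTGGCGCCCAGA-3'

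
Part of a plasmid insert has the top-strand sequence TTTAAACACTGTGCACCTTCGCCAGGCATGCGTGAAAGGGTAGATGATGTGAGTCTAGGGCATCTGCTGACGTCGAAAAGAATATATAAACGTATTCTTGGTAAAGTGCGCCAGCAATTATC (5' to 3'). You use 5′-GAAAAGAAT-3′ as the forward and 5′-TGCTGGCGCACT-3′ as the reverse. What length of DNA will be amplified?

Forward primer GAAAAGAAT is found on the top strand at positions 75–83.
Reverse complement of the reverse primer: AGTGCGCCAGCA. This occurs on the top strand at positions 105–116.
Amplicon spans positions 75–116: 42 bp.

42 bp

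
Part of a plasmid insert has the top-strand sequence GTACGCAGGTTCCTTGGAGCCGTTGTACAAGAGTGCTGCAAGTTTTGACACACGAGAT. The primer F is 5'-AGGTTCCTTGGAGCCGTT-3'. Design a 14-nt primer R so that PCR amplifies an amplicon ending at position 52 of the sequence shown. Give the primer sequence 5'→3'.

5'-TGTGTCAAAACTTG-3'

The forward primer binds at positions 7–24; the product's 3' end on the top strand is position 52.
The reverse primer anneals to the top strand over positions 39–52, i.e. to CAAGTTTTGACACA.
Its sequence written 5'→3' is the reverse complement: TGTGTCAAAACTTG.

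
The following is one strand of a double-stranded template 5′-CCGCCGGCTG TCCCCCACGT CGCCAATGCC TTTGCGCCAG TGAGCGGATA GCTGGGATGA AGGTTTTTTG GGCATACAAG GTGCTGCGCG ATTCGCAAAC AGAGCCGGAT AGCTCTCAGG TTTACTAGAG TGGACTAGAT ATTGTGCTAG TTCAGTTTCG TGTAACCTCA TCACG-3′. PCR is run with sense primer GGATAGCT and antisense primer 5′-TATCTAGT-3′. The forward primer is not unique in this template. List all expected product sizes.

The forward primer GGATAGCT matches the top strand at positions 46–53, 107–114.
The reverse primer's reverse complement is ACTAGATA, matching at positions 134–141.
Each forward site pairs with the reverse site to give a product ending at position 141: sizes 96, 35 bp.

96 bp, 35 bp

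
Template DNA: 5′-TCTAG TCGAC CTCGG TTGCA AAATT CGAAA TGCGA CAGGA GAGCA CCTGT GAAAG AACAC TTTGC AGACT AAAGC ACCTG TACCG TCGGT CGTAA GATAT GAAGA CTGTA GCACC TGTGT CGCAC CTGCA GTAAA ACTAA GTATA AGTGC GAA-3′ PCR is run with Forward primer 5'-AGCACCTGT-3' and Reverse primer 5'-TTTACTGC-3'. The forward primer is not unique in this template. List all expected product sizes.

94 bp, 63 bp, 26 bp

The forward primer AGCACCTGT matches the top strand at positions 42–50, 73–81, 110–118.
The reverse primer's reverse complement is GCAGTAAA, matching at positions 128–135.
Each forward site pairs with the reverse site to give a product ending at position 135: sizes 94, 63, 26 bp.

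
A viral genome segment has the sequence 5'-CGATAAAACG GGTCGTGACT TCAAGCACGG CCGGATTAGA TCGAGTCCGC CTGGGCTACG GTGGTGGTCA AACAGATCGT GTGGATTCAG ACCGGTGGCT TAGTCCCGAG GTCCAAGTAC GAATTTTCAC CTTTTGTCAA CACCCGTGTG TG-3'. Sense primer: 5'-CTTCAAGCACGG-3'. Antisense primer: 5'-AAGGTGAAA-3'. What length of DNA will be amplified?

Forward primer CTTCAAGCACGG is found on the top strand at positions 19–30.
The reverse primer's reverse complement is TTTCACCTT, which matches the template at positions 125–133.
Product length = (reverse-primer end) − (forward-primer start) + 1 = 133 − 19 + 1 = 115 bp.

115 bp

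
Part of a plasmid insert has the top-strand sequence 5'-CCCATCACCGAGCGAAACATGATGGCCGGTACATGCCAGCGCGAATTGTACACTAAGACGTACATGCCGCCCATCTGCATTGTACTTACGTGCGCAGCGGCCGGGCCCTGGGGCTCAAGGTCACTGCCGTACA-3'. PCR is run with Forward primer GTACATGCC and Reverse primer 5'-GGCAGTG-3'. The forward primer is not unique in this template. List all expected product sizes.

The forward primer GTACATGCC matches the top strand at positions 29–37, 60–68.
The reverse primer's reverse complement is CACTGCC, matching at positions 122–128.
Each forward site pairs with the reverse site to give a product ending at position 128: sizes 100, 69 bp.

100 bp, 69 bp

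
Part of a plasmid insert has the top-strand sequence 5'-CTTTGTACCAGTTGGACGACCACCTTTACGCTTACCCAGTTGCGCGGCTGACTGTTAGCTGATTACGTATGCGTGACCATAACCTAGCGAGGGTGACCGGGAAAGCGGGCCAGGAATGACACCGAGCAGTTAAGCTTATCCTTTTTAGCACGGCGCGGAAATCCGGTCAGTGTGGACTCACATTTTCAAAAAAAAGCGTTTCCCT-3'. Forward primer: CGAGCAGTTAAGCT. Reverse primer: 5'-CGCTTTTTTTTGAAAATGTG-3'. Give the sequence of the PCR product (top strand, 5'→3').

Forward primer CGAGCAGTTAAGCT is found on the top strand at positions 123–136.
The reverse primer's reverse complement is CACATTTTCAAAAAAAAGCG, which matches the template at positions 179–198.
The product is the template from position 123 through 198 (76 bp).

5'-CGAGCAGTTAAGCTTATCCTTTTTAGCACGGCGCGGAAATCCGGTCAGTGTGGACTCACATTTTCAAAAAAAAGCG-3'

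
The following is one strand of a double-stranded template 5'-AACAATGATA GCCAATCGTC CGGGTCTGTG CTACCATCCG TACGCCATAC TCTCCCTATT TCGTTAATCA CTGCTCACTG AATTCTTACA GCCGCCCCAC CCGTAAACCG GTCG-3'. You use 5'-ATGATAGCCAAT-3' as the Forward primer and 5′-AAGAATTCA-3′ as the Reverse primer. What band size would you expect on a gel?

The forward primer matches the template at positions 5–16.
Reverse complement of the reverse primer: TGAATTCTT. This occurs on the top strand at positions 79–87.
The product runs from position 5 to position 87, so its length is 87 − 5 + 1 = 83 bp.

83 bp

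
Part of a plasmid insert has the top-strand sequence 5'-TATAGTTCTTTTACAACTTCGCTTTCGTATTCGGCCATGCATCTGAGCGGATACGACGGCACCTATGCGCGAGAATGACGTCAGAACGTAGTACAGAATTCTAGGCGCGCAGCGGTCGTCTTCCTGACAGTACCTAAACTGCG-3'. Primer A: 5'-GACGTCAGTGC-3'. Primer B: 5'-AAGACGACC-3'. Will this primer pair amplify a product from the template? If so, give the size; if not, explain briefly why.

No product — primer A has no binding site in the template.

Primer A (GACGTCAGTGC) does not match the top strand, and its reverse complement GCACTGACGTC does not match either.
With no annealing site for primer A, no amplification occurs.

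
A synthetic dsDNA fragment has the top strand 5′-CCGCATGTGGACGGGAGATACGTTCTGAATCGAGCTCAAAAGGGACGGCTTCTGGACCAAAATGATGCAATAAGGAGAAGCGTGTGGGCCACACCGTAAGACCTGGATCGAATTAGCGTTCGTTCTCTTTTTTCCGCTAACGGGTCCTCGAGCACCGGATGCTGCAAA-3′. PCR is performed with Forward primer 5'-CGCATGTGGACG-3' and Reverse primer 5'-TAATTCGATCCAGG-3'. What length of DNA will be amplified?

The forward primer matches the template at positions 2–13.
The reverse primer's reverse complement is CCTGGATCGAATTA, which matches the template at positions 102–115.
Product length = (reverse-primer end) − (forward-primer start) + 1 = 115 − 2 + 1 = 114 bp.

114 bp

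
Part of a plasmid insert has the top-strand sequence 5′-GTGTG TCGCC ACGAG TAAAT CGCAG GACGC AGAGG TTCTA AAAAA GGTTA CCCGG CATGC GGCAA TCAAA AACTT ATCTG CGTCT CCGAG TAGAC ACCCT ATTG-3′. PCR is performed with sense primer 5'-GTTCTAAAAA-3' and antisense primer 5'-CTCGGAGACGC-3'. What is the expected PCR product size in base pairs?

56 bp

Forward primer GTTCTAAAAA is found on the top strand at positions 35–44.
The reverse primer's reverse complement is GCGTCTCCGAG, which matches the template at positions 80–90.
Product length = (reverse-primer end) − (forward-primer start) + 1 = 90 − 35 + 1 = 56 bp.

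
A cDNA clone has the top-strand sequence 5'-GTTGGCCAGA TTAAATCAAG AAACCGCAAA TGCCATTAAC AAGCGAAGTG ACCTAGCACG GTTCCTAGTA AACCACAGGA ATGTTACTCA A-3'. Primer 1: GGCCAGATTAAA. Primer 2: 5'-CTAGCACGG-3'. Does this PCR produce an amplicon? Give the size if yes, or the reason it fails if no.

Primer 1 (GGCCAGATTAAA) matches the top strand at positions 4–15 (3' end points downstream).
Primer 2 (CTAGCACGG) also matches the top strand directly, at positions 53–61 — its reverse complement CCGTGCTAG is not present.
Both primers anneal to the bottom strand with 3' ends pointing the same way, so neither can prime synthesis back toward the other.

No product — both primers anneal to the same strand and extend in the same direction.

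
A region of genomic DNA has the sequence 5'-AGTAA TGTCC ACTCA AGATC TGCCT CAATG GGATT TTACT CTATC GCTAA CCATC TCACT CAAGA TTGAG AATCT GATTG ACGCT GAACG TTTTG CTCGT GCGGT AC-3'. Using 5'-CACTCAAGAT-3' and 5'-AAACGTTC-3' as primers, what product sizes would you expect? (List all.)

The forward primer CACTCAAGAT matches the top strand at positions 10–19, 57–66.
The reverse primer's reverse complement is GAACGTTT, matching at positions 86–93.
Each forward site pairs with the reverse site to give a product ending at position 93: sizes 84, 37 bp.

84 bp, 37 bp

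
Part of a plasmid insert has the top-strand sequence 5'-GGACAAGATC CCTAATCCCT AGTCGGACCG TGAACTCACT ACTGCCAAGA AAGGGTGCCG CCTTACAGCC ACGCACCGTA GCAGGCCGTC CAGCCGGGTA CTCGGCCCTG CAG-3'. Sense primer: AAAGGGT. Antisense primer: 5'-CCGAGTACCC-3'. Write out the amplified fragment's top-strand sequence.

5'-AAAGGGTGCCGCCTTACAGCCACGCACCGTAGCAGGCCGTCCAGCCGGGTACTCGG-3'

Scanning the template, AAAGGGT occurs at positions 50–56; this primer anneals to the bottom strand there with its 3' end pointing downstream.
The reverse primer's reverse complement is GGGTACTCGG, which matches the template at positions 96–105.
The product is the template from position 50 through 105 (56 bp).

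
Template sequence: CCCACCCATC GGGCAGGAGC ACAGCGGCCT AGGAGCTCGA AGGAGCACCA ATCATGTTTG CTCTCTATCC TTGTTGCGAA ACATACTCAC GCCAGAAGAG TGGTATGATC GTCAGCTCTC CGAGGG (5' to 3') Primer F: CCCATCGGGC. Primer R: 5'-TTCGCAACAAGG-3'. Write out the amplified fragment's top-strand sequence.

The forward primer matches the template at positions 5–14.
Reverse complement of the reverse primer: CCTTGTTGCGAA. This occurs on the top strand at positions 69–80.
The product is the template from position 5 through 80 (76 bp).

5'-CCCATCGGGCAGGAGCACAGCGGCCTAGGAGCTCGAAGGAGCACCAATCATGTTTGCTCTCTATCCTTGTTGCGAA-3'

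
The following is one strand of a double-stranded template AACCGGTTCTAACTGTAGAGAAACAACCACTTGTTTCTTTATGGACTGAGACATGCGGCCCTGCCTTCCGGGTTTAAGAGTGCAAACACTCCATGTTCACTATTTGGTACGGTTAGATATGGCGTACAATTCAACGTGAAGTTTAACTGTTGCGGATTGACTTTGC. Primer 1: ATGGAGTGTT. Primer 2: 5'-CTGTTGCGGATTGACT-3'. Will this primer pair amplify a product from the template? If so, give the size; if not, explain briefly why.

Primer 1 (ATGGAGTGTT) has reverse complement AACACTCCAT, which matches the top strand at positions 85–94; primer 1 anneals to the top strand there with its 3' end pointing upstream toward position 85.
Primer 2 (CTGTTGCGGATTGACT) matches the top strand directly at positions 147–162; it anneals to the bottom strand with its 3' end pointing downstream toward position 162.
The 3' ends diverge (primer 1 extends toward position 1, primer 2 toward position 166), so the primers never converge on a shared product.

No product — the primers' 3' ends point away from each other.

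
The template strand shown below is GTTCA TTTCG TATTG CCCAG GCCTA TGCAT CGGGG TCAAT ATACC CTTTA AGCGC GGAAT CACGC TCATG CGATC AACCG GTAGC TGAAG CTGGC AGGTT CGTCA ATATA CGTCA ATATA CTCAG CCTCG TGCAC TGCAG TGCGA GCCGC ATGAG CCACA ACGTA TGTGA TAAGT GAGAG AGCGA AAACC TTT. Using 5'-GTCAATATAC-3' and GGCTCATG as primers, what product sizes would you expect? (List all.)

123 bp, 56 bp, 46 bp

The forward primer GTCAATATAC matches the top strand at positions 35–44, 102–111, 112–121.
The reverse primer's reverse complement is CATGAGCC, matching at positions 150–157.
Each forward site pairs with the reverse site to give a product ending at position 157: sizes 123, 56, 46 bp.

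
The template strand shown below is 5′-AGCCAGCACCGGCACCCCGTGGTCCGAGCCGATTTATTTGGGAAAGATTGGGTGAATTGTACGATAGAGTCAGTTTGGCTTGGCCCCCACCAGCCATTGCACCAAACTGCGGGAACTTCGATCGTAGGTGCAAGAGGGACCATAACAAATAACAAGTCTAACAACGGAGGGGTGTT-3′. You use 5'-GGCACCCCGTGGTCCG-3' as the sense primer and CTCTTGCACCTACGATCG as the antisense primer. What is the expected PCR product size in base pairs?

126 bp

Scanning the template, GGCACCCCGTGGTCCG occurs at positions 11–26; this primer anneals to the bottom strand there with its 3' end pointing downstream.
Reverse complement of the reverse primer: CGATCGTAGGTGCAAGAG. This occurs on the top strand at positions 119–136.
Amplicon spans positions 11–136: 126 bp.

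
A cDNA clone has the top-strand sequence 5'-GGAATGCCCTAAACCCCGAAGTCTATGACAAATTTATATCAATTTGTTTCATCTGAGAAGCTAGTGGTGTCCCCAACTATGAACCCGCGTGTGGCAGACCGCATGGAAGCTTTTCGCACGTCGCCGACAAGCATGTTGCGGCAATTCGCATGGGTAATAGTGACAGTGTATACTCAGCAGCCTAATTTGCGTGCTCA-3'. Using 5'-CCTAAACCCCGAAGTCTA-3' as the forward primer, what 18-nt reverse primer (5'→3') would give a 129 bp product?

5'-ACATGCTTGTCGGCGACG-3'

The forward primer binds at positions 8–25, so a 129 bp product ends at position 8 + 129 − 1 = 136.
The reverse primer anneals to the top strand over positions 119–136, i.e. to CGTCGCCGACAAGCATGT.
Its sequence written 5'→3' is the reverse complement: ACATGCTTGTCGGCGACG.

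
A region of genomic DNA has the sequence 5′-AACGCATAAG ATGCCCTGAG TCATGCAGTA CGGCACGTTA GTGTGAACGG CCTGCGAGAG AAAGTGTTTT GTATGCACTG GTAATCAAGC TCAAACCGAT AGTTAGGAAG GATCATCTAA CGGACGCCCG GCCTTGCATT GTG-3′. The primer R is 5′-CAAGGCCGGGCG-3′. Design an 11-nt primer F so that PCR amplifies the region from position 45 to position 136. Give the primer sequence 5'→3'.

The reverse primer's reverse complement CGCCCGGCCTTG matches the template at positions 125–136; the product starts at position 45.
The forward primer is identical to the top strand over positions 45–55: GAACGGCCTGC.

5'-GAACGGCCTGC-3'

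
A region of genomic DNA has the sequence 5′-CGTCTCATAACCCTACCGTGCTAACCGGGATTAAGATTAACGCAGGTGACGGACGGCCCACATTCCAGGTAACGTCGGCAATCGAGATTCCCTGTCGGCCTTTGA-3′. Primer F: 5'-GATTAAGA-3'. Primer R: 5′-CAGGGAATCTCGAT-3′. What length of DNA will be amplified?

Forward primer GATTAAGA is found on the top strand at positions 29–36.
Taking the reverse complement of CAGGGAATCTCGAT gives ATCGAGATTCCCTG, found at positions 81–94 on the template; the primer anneals here to the top strand with its 3' end pointing upstream.
The product runs from position 29 to position 94, so its length is 94 − 29 + 1 = 66 bp.

66 bp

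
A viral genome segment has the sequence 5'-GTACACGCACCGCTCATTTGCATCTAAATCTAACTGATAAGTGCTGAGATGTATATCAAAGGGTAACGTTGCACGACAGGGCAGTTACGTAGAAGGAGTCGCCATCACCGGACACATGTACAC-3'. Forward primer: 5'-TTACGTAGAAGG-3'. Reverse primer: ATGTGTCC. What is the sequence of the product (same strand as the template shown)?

The forward primer matches the template at positions 85–96.
Reverse complement of the reverse primer: GGACACAT. This occurs on the top strand at positions 110–117.
The product is the template from position 85 through 117 (33 bp).

5'-TTACGTAGAAGGAGTCGCCATCACCGGACACAT-3'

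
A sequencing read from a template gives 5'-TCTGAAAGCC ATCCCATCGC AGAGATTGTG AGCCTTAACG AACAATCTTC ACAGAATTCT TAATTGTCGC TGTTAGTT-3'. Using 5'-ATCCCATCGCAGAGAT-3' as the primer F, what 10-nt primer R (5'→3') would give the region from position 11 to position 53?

5'-TGTGAAGATT-3'

The product's 3' end on the top strand is position 53.
The reverse primer anneals to the top strand over positions 44–53, i.e. to AATCTTCACA.
Its sequence written 5'→3' is the reverse complement: TGTGAAGATT.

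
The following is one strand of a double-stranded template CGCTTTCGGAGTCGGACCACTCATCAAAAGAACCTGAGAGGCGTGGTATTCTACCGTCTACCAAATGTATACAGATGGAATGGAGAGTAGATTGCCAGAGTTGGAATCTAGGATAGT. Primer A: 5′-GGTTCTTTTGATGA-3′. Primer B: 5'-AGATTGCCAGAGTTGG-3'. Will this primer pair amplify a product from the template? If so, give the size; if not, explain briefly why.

Primer A (GGTTCTTTTGATGA) has reverse complement TCATCAAAAGAACC, which matches the top strand at positions 21–34; primer A anneals to the top strand there with its 3' end pointing upstream toward position 21.
Primer B (AGATTGCCAGAGTTGG) matches the top strand directly at positions 89–104; it anneals to the bottom strand with its 3' end pointing downstream toward position 104.
The 3' ends diverge (primer A extends toward position 1, primer B toward position 117), so the primers never converge on a shared product.

No product — the primers' 3' ends point away from each other.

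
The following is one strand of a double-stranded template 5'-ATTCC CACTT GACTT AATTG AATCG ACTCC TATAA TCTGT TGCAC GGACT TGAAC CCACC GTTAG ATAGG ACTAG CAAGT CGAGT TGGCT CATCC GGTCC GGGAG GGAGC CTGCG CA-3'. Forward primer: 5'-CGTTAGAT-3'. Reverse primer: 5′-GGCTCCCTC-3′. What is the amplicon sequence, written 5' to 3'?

The forward primer matches the template at positions 60–67.
The reverse primer's reverse complement is GAGGGAGCC, which matches the template at positions 103–111.
The product is the template from position 60 through 111 (52 bp).

5'-CGTTAGATAGGACTAGCAAGTCGAGTTGGCTCATCCGGTCCGGGAGGGAGCC-3'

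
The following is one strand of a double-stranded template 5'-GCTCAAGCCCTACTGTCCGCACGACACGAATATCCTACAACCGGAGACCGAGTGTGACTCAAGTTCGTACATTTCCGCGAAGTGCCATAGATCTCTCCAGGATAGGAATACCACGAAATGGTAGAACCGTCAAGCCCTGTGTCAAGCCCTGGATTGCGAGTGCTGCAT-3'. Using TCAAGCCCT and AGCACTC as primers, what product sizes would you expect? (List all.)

The forward primer TCAAGCCCT matches the top strand at positions 3–11, 130–138, 142–150.
The reverse primer's reverse complement is GAGTGCT, matching at positions 158–164.
Each forward site pairs with the reverse site to give a product ending at position 164: sizes 162, 35, 23 bp.

162 bp, 35 bp, 23 bp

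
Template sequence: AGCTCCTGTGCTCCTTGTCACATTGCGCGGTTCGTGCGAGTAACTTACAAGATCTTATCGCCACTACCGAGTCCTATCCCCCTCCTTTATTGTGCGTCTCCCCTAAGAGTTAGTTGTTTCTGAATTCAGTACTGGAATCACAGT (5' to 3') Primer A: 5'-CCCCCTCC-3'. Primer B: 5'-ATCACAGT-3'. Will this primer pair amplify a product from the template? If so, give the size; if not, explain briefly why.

Primer A (CCCCCTCC) matches the top strand at positions 78–85 (3' end points downstream).
Primer B (ATCACAGT) also matches the top strand directly, at positions 137–144 — its reverse complement ACTGTGAT is not present.
Both primers anneal to the bottom strand with 3' ends pointing the same way, so neither can prime synthesis back toward the other.

No product — both primers anneal to the same strand and extend in the same direction.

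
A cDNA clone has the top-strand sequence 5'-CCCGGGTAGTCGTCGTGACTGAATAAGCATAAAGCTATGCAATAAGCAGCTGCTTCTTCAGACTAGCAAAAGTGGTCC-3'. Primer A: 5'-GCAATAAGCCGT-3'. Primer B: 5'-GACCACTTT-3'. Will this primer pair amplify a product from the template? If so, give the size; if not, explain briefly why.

No product — primer A has no binding site in the template.

Primer A (GCAATAAGCCGT) does not match the top strand, and its reverse complement ACGGCTTATTGC does not match either.
With no annealing site for primer A, no amplification occurs.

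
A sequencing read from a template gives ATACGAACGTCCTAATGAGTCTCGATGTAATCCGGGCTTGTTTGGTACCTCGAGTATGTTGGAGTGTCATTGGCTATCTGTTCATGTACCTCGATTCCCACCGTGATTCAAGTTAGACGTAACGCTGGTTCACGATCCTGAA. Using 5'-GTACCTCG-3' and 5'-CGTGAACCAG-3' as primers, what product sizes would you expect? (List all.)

90 bp, 49 bp

The forward primer GTACCTCG matches the top strand at positions 45–52, 86–93.
The reverse primer's reverse complement is CTGGTTCACG, matching at positions 125–134.
Each forward site pairs with the reverse site to give a product ending at position 134: sizes 90, 49 bp.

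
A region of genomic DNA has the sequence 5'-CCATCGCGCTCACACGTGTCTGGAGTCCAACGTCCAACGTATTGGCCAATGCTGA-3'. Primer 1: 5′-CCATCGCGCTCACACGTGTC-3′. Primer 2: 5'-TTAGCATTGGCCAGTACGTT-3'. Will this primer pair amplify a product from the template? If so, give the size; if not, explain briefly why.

Primer 2 (TTAGCATTGGCCAGTACGTT) does not match the top strand, and its reverse complement AACGTACTGGCCAATGCTAA does not match either.
With no annealing site for primer 2, no amplification occurs.

No product — primer 2 has no binding site in the template.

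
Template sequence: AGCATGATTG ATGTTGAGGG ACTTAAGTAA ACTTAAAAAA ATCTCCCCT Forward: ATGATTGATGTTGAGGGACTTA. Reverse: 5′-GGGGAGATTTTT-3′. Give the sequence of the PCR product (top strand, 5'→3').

Forward primer ATGATTGATGTTGAGGGACTTA is found on the top strand at positions 4–25.
Taking the reverse complement of GGGGAGATTTTT gives AAAAATCTCCCC, found at positions 37–48 on the template; the primer anneals here to the top strand with its 3' end pointing upstream.
The product is the template from position 4 through 48 (45 bp).

5'-ATGATTGATGTTGAGGGACTTAAGTAAACTTAAAAAAATCTCCCC-3'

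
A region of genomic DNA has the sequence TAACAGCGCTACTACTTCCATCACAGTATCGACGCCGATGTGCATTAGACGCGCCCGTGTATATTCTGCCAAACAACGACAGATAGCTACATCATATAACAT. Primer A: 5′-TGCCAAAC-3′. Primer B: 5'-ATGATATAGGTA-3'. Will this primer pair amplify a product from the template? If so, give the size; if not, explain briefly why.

No product — primer B has no binding site in the template.

Primer B (ATGATATAGGTA) does not match the top strand, and its reverse complement TACCTATATCAT does not match either.
With no annealing site for primer B, no amplification occurs.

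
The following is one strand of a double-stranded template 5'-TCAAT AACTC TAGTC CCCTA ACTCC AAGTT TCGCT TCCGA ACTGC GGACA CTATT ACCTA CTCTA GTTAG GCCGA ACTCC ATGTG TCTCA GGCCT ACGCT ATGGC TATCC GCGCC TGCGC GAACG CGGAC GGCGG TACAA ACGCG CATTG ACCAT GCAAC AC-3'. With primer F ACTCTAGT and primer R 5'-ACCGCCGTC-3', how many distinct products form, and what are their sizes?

Two products: 130 bp, 77 bp

The forward primer ACTCTAGT matches the top strand at positions 7–14, 60–67.
The reverse primer's reverse complement is GACGGCGGT, matching at positions 128–136.
Each forward site pairs with the reverse site to give a product ending at position 136: sizes 130, 77 bp.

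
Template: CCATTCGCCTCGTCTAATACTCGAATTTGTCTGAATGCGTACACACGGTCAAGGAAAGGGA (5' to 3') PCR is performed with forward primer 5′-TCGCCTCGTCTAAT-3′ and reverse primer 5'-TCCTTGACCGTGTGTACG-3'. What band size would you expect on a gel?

51 bp

The forward primer matches the template at positions 5–18.
The reverse primer's reverse complement is CGTACACACGGTCAAGGA, which matches the template at positions 38–55.
Product length = (reverse-primer end) − (forward-primer start) + 1 = 55 − 5 + 1 = 51 bp.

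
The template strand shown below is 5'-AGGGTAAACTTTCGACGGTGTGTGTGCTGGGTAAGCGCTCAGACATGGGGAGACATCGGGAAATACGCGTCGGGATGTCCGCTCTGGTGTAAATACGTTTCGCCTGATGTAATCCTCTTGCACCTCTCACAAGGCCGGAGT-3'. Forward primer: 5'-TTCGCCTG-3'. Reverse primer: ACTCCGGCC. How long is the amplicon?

43 bp

The forward primer matches the template at positions 99–106.
The reverse primer's reverse complement is GGCCGGAGT, which matches the template at positions 133–141.
The product runs from position 99 to position 141, so its length is 141 − 99 + 1 = 43 bp.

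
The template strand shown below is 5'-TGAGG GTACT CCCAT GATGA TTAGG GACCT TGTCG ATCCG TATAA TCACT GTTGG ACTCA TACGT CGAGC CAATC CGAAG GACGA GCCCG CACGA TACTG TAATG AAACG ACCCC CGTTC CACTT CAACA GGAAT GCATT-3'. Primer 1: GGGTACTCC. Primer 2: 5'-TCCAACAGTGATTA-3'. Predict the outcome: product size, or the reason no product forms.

Yes — a 53 bp product.

Primer 1 (GGGTACTCC) matches the top strand at positions 4–12; it acts as a forward primer.
Primer 2's reverse complement is TAATCACTGTTGGA, matching the top strand at positions 43–56; it acts as a reverse primer.
The 3' ends face each other across positions 4–56, giving a 53 bp product.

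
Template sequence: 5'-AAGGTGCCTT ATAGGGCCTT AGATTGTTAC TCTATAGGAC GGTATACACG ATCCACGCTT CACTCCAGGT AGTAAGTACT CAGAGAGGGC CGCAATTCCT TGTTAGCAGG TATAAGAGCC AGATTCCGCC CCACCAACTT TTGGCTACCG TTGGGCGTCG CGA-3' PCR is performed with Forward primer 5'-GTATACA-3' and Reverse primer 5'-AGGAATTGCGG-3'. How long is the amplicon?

Scanning the template, GTATACA occurs at positions 42–48; this primer anneals to the bottom strand there with its 3' end pointing downstream.
Reverse complement of the reverse primer: CCGCAATTCCT. This occurs on the top strand at positions 90–100.
Amplicon spans positions 42–100: 59 bp.

59 bp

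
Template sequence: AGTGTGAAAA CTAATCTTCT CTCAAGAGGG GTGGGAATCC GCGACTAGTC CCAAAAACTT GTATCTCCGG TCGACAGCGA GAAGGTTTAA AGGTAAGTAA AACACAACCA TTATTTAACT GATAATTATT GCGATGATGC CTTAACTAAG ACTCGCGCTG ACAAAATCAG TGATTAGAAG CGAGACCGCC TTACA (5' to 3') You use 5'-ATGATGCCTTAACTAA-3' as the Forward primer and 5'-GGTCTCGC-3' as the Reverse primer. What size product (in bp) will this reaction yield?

The forward primer matches the template at positions 134–149.
Taking the reverse complement of GGTCTCGC gives GCGAGACC, found at positions 180–187 on the template; the primer anneals here to the top strand with its 3' end pointing upstream.
Amplicon spans positions 134–187: 54 bp.

54 bp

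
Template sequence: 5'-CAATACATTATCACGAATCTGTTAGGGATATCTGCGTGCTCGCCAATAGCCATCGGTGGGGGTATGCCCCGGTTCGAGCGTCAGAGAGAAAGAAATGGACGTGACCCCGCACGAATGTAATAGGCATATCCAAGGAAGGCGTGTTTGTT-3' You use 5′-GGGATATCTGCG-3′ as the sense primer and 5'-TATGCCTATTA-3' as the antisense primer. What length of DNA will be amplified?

104 bp

Scanning the template, GGGATATCTGCG occurs at positions 25–36; this primer anneals to the bottom strand there with its 3' end pointing downstream.
The reverse primer's reverse complement is TAATAGGCATA, which matches the template at positions 118–128.
Product length = (reverse-primer end) − (forward-primer start) + 1 = 128 − 25 + 1 = 104 bp.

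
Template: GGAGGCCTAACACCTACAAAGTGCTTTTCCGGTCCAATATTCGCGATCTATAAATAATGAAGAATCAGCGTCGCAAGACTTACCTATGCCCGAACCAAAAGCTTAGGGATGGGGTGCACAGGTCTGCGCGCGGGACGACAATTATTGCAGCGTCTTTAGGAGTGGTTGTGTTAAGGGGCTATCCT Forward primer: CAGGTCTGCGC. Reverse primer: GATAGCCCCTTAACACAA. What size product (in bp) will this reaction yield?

Scanning the template, CAGGTCTGCGC occurs at positions 119–129; this primer anneals to the bottom strand there with its 3' end pointing downstream.
Taking the reverse complement of GATAGCCCCTTAACACAA gives TTGTGTTAAGGGGCTATC, found at positions 166–183 on the template; the primer anneals here to the top strand with its 3' end pointing upstream.
The product runs from position 119 to position 183, so its length is 183 − 119 + 1 = 65 bp.

65 bp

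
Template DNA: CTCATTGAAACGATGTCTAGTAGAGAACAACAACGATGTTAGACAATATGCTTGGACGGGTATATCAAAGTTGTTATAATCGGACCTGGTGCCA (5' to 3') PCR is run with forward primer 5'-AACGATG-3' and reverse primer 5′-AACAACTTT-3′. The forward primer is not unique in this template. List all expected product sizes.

67 bp, 44 bp

The forward primer AACGATG matches the top strand at positions 9–15, 32–38.
The reverse primer's reverse complement is AAAGTTGTT, matching at positions 67–75.
Each forward site pairs with the reverse site to give a product ending at position 75: sizes 67, 44 bp.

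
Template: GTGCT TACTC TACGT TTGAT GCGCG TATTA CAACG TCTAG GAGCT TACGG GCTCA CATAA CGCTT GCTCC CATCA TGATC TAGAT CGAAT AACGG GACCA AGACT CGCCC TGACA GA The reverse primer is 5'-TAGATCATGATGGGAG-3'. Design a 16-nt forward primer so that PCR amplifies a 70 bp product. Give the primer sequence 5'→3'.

5'-CGTTTGATGCGCGTAT-3'

The reverse primer's reverse complement CTCCCATCATGATCTA matches the template at positions 67–82, so the product ends at position 82.
A 70 bp product then starts at position 82 − 70 + 1 = 13.
The forward primer is identical to the top strand there: CGTTTGATGCGCGTAT.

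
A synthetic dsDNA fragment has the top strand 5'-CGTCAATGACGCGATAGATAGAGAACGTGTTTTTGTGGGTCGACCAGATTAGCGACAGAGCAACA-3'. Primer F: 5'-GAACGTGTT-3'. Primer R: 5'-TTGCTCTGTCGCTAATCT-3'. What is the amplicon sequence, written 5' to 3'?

Forward primer GAACGTGTT is found on the top strand at positions 23–31.
The reverse primer's reverse complement is AGATTAGCGACAGAGCAA, which matches the template at positions 46–63.
The product is the template from position 23 through 63 (41 bp).

5'-GAACGTGTTTTTGTGGGTCGACCAGATTAGCGACAGAGCAA-3'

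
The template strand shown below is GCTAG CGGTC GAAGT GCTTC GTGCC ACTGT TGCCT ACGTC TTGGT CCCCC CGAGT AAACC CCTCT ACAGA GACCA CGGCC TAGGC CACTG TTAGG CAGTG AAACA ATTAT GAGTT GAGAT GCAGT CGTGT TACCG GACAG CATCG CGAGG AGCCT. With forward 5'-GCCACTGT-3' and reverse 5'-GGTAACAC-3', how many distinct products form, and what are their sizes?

The forward primer GCCACTGT matches the top strand at positions 23–30, 84–91.
The reverse primer's reverse complement is GTGTTACC, matching at positions 127–134.
Each forward site pairs with the reverse site to give a product ending at position 134: sizes 112, 51 bp.

Two products: 112 bp, 51 bp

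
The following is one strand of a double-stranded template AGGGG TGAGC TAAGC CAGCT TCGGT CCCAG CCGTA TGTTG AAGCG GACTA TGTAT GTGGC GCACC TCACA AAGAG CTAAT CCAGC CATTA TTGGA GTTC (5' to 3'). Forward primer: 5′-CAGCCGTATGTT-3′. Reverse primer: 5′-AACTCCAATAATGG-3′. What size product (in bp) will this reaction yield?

71 bp

The forward primer matches the template at positions 28–39.
The reverse primer's reverse complement is CCATTATTGGAGTT, which matches the template at positions 85–98.
Amplicon spans positions 28–98: 71 bp.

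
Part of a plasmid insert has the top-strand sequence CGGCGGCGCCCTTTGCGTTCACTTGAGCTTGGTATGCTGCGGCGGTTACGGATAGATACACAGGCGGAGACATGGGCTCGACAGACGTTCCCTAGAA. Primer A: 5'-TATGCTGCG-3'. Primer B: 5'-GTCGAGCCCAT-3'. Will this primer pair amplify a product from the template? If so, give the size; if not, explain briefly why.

Yes — a 50 bp product.

Primer A (TATGCTGCG) matches the top strand at positions 33–41; it acts as a forward primer.
Primer B's reverse complement is ATGGGCTCGAC, matching the top strand at positions 72–82; it acts as a reverse primer.
The 3' ends face each other across positions 33–82, giving a 50 bp product.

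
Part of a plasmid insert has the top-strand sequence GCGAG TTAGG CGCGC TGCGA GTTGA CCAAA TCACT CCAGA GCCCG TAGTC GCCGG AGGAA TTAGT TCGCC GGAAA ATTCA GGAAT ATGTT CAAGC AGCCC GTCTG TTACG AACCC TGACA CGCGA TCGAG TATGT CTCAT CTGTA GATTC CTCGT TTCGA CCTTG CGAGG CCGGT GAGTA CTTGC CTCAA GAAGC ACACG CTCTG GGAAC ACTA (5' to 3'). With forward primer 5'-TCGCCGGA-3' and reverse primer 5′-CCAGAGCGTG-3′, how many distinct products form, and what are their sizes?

Two products: 158 bp, 141 bp

The forward primer TCGCCGGA matches the top strand at positions 49–56, 66–73.
The reverse primer's reverse complement is CACGCTCTGG, matching at positions 197–206.
Each forward site pairs with the reverse site to give a product ending at position 206: sizes 158, 141 bp.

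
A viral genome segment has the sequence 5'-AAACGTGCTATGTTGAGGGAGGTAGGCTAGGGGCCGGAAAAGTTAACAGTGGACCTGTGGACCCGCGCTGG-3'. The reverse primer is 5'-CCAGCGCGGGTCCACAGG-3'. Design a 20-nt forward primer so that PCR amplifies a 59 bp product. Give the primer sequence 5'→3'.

5'-TTGAGGGAGGTAGGCTAGGG-3'

The reverse primer's reverse complement CCTGTGGACCCGCGCTGG matches the template at positions 54–71, so the product ends at position 71.
A 59 bp product then starts at position 71 − 59 + 1 = 13.
The forward primer is identical to the top strand there: TTGAGGGAGGTAGGCTAGGG.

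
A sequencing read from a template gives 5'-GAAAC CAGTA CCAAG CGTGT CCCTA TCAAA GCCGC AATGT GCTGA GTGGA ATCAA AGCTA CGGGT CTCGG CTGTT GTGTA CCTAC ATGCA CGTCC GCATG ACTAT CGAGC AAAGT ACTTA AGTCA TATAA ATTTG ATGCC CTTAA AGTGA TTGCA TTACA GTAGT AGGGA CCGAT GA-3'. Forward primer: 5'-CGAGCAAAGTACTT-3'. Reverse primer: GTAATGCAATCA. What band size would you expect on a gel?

54 bp

Scanning the template, CGAGCAAAGTACTT occurs at positions 106–119; this primer anneals to the bottom strand there with its 3' end pointing downstream.
Reverse complement of the reverse primer: TGATTGCATTAC. This occurs on the top strand at positions 148–159.
The product runs from position 106 to position 159, so its length is 159 − 106 + 1 = 54 bp.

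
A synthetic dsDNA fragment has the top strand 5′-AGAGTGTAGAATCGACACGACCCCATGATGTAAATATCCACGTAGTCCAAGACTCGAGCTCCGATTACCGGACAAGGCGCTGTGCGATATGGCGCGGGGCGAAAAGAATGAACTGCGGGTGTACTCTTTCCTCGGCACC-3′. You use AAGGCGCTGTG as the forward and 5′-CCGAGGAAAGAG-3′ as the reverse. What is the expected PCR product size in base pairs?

Forward primer AAGGCGCTGTG is found on the top strand at positions 74–84.
The reverse primer's reverse complement is CTCTTTCCTCGG, which matches the template at positions 124–135.
Amplicon spans positions 74–135: 62 bp.

62 bp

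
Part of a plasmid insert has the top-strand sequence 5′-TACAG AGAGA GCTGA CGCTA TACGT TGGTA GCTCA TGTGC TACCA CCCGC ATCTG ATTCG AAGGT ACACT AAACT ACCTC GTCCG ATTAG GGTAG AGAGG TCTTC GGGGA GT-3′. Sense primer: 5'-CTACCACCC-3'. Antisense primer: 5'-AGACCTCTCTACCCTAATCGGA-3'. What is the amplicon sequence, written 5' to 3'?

Forward primer CTACCACCC is found on the top strand at positions 40–48.
Reverse complement of the reverse primer: TCCGATTAGGGTAGAGAGGTCT. This occurs on the top strand at positions 82–103.
The product is the template from position 40 through 103 (64 bp).

5'-CTACCACCCGCATCTGATTCGAAGGTACACTAAACTACCTCGTCCGATTAGGGTAGAGAGGTCT-3'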